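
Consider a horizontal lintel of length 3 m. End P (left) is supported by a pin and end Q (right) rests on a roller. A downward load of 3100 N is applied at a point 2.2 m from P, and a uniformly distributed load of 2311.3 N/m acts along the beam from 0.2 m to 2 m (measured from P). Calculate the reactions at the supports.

P_x = 0, P_y = 3462 N, Q_y = 3799 N

Resultant of the distributed load: 2311.3 × 1.8 = 4160.34 N at 1.1 m from P.
Taking moments about P: Q_y·3 − 3100·2.2 − (2311.3·1.8)·1.1 = 0 → Q_y = 11396.374/3 = 3798.79 ≈ 3799 N.
ΣF_y = 0: P_y + 3798.79 − 3100 − 2311.3·1.8 = 0 → P_y = 3462 N.
ΣF_x = 0: no horizontal applied forces, so P_x = 0.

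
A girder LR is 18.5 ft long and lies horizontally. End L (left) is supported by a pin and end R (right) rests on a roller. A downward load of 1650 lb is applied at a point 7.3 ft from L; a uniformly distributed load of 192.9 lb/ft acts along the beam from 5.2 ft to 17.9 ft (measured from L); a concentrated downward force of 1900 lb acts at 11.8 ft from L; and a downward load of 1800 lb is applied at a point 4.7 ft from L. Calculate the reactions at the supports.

L_x = 0, L_y = 3950 lb, R_y = 3850 lb

Resultant of the distributed load: 192.9 × 12.7 = 2449.83 lb at 11.55 ft from L.
Moments about L: R_y·18.5 − 1650·7.3 − (192.9·12.7)·11.55 − 1900·11.8 − 1800·4.7 = 0 → R_y = 71220.5365/18.5 = 3849.76 ≈ 3850 lb.
ΣF_y = 0: L_y + 3849.76 − 1650 − 192.9·12.7 − 1900 − 1800 = 0 → L_y = 3950 lb.
ΣF_x = 0: no horizontal applied forces, so L_x = 0.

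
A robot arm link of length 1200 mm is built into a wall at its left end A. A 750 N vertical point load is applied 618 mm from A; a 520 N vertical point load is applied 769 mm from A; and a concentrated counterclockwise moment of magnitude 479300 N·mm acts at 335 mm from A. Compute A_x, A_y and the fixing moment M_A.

ΣF_x = 0: A_x = 0.
ΣF_y = 0: A_y − 750 − 520 = 0 → A_y = 1270 N.
ΣM about A: M_A − 750·618 − 520·769 + 479300 = 0 → M_A = 384100 N·mm.

A_x = 0, A_y = 1270 N, M_A = 384100 N·mm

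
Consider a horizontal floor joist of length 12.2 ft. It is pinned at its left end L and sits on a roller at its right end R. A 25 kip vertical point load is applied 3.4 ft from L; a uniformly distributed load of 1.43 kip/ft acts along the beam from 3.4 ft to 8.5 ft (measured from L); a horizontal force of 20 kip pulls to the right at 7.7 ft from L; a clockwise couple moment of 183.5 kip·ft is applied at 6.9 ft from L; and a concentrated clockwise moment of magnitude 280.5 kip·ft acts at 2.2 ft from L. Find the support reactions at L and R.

Resultant of the distributed load: 1.43 × 5.1 = 7.293 kip at 5.95 ft from L.
ΣM about L: R_y·12.2 − 25·3.4 − (1.43·5.1)·5.95 − 183.5 − 280.5 = 0 → R_y = 592.39335/12.2 = 48.5568 ≈ 48.56 kip.
ΣF_y = 0: L_y + 48.5568 − 25 − 1.43·5.1 = 0 → L_y = -16.26 kip.
ΣF_x = 0: L_x + 20 = 0 → L_x = -20.00 kip.

L_x = -20.00 kip, L_y = -16.26 kip, R_y = 48.56 kip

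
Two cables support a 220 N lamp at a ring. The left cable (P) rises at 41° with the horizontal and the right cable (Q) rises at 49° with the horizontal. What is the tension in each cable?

ΣF_x = 0: −T_P·cos41° + T_Q·cos49° = 0 → T_Q = 1.15037·T_P.
ΣF_y = 0: T_P·sin41° + T_Q·sin49° = 220.
Substitute: T_P·(0.656059 + 1.15037·0.75471) = 220 → T_P = 144.333 ≈ 144.3 N.
Then T_Q = 1.15037 × 144.333 = 166.0 N.

T_P = 144.3 N, T_Q = 166.0 N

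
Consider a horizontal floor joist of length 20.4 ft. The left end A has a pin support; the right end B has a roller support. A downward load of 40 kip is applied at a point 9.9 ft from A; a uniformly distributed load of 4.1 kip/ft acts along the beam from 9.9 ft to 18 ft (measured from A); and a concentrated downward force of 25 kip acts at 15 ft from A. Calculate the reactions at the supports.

A_x = 0, A_y = 37.71 kip, B_y = 60.50 kip

Resultant of the distributed load: 4.1 × 8.1 = 33.21 kip at 13.95 ft from A.
ΣM about A: B_y·20.4 − 40·9.9 − (4.1·8.1)·13.95 − 25·15 = 0 → B_y = 1234.2795/20.4 = 60.5039 ≈ 60.50 kip.
ΣF_y = 0: A_y + 60.5039 − 40 − 4.1·8.1 − 25 = 0 → A_y = 37.71 kip.
ΣF_x = 0: no horizontal applied forces, so A_x = 0.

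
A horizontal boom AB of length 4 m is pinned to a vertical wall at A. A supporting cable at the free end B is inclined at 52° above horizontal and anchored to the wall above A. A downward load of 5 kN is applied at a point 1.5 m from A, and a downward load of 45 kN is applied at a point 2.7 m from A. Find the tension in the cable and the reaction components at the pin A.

T = 40.93 kN, A_x = 25.20 kN, A_y = 17.75 kN

ΣM about A: T·sin52°·4 − 5·1.5 − 45·2.7 = 0 → T = 129/(4·0.788011) = 40.9258 ≈ 40.93 kN.
ΣF_x = 0: A_x − T·cos52° = 0 → A_x = 40.9258 × 0.615661 = 25.20 kN.
ΣF_y = 0: A_y + T·sin52° − 5 − 45 = 0 → A_y = 50 − 40.9258 × 0.788011 = 17.75 kN.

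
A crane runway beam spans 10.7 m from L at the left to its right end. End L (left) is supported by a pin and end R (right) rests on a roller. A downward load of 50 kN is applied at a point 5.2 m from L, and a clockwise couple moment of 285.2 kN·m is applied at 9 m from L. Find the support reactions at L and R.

ΣM about L: R_y·10.7 − 50·5.2 − 285.2 = 0 → R_y = 545.2/10.7 = 50.9533 ≈ 50.95 kN.
ΣF_y = 0: L_y + 50.9533 − 50 = 0 → L_y = -0.9533 kN.
ΣF_x = 0: no horizontal applied forces, so L_x = 0.

L_x = 0, L_y = -0.9533 kN, R_y = 50.95 kN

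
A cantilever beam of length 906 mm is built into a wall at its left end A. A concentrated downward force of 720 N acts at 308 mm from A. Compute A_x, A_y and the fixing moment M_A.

ΣF_x = 0: A_x = 0.
ΣF_y = 0: A_y − 720 = 0 → A_y = 720.0 N.
ΣM about A: M_A − 720·308 = 0 → M_A = 221800 N·mm.

A_x = 0, A_y = 720.0 N, M_A = 221800 N·mm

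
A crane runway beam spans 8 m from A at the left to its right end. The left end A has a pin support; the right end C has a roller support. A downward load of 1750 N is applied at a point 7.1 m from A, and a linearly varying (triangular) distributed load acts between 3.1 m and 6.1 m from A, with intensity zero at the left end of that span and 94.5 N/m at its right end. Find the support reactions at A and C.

A_x = 0, A_y = 248.3 N, C_y = 1643 N

Resultant of the triangular load: ½ × 94.5 × 3 = 141.75 N, acting at 5.1 m from A (one-third of the span from the peak).
ΣM about A: C_y·8 − 1750·7.1 − (½·94.5·3)·5.1 = 0 → C_y = 13147.925/8 = 1643.49 ≈ 1643 N.
ΣF_y = 0: A_y + 1643.49 − 1750 − ½·94.5·3 = 0 → A_y = 248.3 N.
ΣF_x = 0: no horizontal applied forces, so A_x = 0.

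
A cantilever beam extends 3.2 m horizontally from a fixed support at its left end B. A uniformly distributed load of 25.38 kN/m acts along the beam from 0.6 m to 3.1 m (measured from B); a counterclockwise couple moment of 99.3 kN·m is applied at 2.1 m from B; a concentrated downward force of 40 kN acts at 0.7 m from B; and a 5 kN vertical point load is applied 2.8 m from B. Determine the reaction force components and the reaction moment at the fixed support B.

Resultant of the distributed load: 25.38 × 2.5 = 63.45 kN at 1.85 m from B.
ΣF_x = 0: B_x = 0.
ΣF_y = 0: B_y − 25.38·2.5 − 40 − 5 = 0 → B_y = 108.4 kN.
ΣM about B: M_B − (25.38·2.5)·1.85 + 99.3 − 40·0.7 − 5·2.8 = 0 → M_B = 60.08 kN·m.

B_x = 0, B_y = 108.4 kN, M_B = 60.08 kN·m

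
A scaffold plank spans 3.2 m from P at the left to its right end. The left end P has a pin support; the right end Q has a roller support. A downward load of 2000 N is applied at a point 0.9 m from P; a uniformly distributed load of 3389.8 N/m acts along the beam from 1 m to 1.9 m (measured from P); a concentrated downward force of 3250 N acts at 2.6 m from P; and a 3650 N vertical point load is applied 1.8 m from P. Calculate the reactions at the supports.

P_x = 0, P_y = 5312 N, Q_y = 6639 N

Resultant of the distributed load: 3389.8 × 0.9 = 3050.82 N at 1.45 m from P.
ΣM about P: Q_y·3.2 − 2000·0.9 − (3389.8·0.9)·1.45 − 3250·2.6 − 3650·1.8 = 0 → Q_y = 21243.689/3.2 = 6638.65 ≈ 6639 N.
ΣF_y = 0: P_y + 6638.65 − 2000 − 3389.8·0.9 − 3250 − 3650 = 0 → P_y = 5312 N.
ΣF_x = 0: no horizontal applied forces, so P_x = 0.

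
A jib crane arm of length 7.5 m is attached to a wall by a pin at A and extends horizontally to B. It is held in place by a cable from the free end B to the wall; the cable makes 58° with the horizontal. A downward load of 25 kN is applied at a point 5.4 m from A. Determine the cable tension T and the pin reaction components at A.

T = 21.23 kN, A_x = 11.25 kN, A_y = 7.000 kN

ΣM about A: T·sin58°·7.5 − 25·5.4 = 0 → T = 135/(7.5·0.848048) = 21.2252 ≈ 21.23 kN.
ΣF_x = 0: A_x − T·cos58° = 0 → A_x = 21.2252 × 0.529919 = 11.25 kN.
ΣF_y = 0: A_y + T·sin58° − 25 = 0 → A_y = 25 − 21.2252 × 0.848048 = 7.000 kN.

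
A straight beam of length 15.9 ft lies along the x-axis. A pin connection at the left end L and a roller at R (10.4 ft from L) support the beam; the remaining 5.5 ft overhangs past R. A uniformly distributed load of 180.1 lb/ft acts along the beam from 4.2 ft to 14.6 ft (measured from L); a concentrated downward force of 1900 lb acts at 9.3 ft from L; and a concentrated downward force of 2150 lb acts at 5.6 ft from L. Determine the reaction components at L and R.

L_x = 0, L_y = 1373 lb, R_y = 4550 lb

Resultant of the distributed load: 180.1 × 10.4 = 1873.04 lb at 9.4 ft from L.
Taking moments about L: R_y·10.4 − (180.1·10.4)·9.4 − 1900·9.3 − 2150·5.6 = 0 → R_y = 47316.576/10.4 = 4549.67 ≈ 4550 lb.
ΣF_y = 0: L_y + 4549.67 − 180.1·10.4 − 1900 − 2150 = 0 → L_y = 1373 lb.
ΣF_x = 0: no horizontal applied forces, so L_x = 0.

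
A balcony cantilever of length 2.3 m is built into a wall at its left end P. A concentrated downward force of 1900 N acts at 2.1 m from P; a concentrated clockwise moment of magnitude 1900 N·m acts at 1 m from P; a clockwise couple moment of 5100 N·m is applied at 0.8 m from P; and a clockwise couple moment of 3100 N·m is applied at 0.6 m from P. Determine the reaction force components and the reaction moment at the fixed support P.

ΣF_x = 0: P_x = 0.
ΣF_y = 0: P_y − 1900 = 0 → P_y = 1900 N.
ΣM about P: M_P − 1900·2.1 − 1900 − 5100 − 3100 = 0 → M_P = 14090 N·m.

P_x = 0, P_y = 1900 N, M_P = 14090 N·m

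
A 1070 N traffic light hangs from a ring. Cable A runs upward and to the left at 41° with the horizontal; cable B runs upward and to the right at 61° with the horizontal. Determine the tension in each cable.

ΣF_x = 0: −T_A·cos41° + T_B·cos61° = 0 → T_B = 1.55671·T_A.
ΣF_y = 0: T_A·sin41° + T_B·sin61° = 1070.
Substitute: T_A·(0.656059 + 1.55671·0.87462) = 1070 → T_A = 530.336 ≈ 530.3 N.
Then T_B = 1.55671 × 530.336 = 825.6 N.

T_A = 530.3 N, T_B = 825.6 N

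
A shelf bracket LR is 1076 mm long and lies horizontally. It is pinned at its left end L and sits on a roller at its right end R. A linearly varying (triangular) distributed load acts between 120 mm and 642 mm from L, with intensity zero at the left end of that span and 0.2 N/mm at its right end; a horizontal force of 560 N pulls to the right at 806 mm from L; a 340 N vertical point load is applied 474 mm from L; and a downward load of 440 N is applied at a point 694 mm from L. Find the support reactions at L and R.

L_x = -560.0 N, L_y = 375.9 N, R_y = 456.3 N

Resultant of the triangular load: ½ × 0.2 × 522 = 52.2 N, acting at 468 mm from L (one-third of the span from the peak).
Moments about L: R_y·1076 − (½·0.2·522)·468 − 340·474 − 440·694 = 0 → R_y = 490949.6/1076 = 456.273 ≈ 456.3 N.
ΣF_y = 0: L_y + 456.273 − ½·0.2·522 − 340 − 440 = 0 → L_y = 375.9 N.
ΣF_x = 0: L_x + 560 = 0 → L_x = -560.0 N.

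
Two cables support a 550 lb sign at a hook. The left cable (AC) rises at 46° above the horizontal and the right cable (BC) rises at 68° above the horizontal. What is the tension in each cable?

ΣF_x = 0: −T_AC·cos46° + T_BC·cos68° = 0 → T_BC = 1.85437·T_AC.
ΣF_y = 0: T_AC·sin46° + T_BC·sin68° = 550.
Substitute: T_AC·(0.71934 + 1.85437·0.927184) = 550 → T_AC = 225.532 ≈ 225.5 lb.
Then T_BC = 1.85437 × 225.532 = 418.2 lb.

T_AC = 225.5 lb, T_BC = 418.2 lb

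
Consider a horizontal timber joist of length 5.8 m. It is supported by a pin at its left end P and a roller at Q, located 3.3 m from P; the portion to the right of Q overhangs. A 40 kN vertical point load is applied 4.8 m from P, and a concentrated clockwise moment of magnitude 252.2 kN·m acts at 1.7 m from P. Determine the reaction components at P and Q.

Moments about P: Q_y·3.3 − 40·4.8 − 252.2 = 0 → Q_y = 444.2/3.3 = 134.606 ≈ 134.6 kN.
ΣF_y = 0: P_y + 134.606 − 40 = 0 → P_y = -94.61 kN.
ΣF_x = 0: no horizontal applied forces, so P_x = 0.

P_x = 0, P_y = -94.61 kN, Q_y = 134.6 kN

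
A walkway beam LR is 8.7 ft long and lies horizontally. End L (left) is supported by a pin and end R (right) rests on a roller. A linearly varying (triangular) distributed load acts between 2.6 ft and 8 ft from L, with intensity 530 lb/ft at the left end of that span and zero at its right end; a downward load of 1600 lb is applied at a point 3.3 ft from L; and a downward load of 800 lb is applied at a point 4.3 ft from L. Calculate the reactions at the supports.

L_x = 0, L_y = 2105 lb, R_y = 1726 lb

Resultant of the triangular load: ½ × 530 × 5.4 = 1431 lb, acting at 4.4 ft from L (one-third of the span from the peak).
Moments about L: R_y·8.7 − (½·530·5.4)·4.4 − 1600·3.3 − 800·4.3 = 0 → R_y = 15016.4/8.7 = 1726.02 ≈ 1726 lb.
ΣF_y = 0: L_y + 1726.02 − ½·530·5.4 − 1600 − 800 = 0 → L_y = 2105 lb.
ΣF_x = 0: no horizontal applied forces, so L_x = 0.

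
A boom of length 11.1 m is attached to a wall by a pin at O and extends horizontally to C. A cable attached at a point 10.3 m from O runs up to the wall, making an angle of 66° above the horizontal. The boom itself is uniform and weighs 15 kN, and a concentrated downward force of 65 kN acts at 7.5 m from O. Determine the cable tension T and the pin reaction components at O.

T = 60.66 kN, O_x = 24.67 kN, O_y = 24.59 kN

ΣM about O: T·sin66°·10.3 − 15·5.55 − 65·7.5 = 0 → T = 570.75/(10.3·0.913545) = 60.6567 ≈ 60.66 kN.
ΣF_x = 0: O_x − T·cos66° = 0 → O_x = 60.6567 × 0.406737 = 24.67 kN.
ΣF_y = 0: O_y + T·sin66° − 15 − 65 = 0 → O_y = 80 − 60.6567 × 0.913545 = 24.59 kN.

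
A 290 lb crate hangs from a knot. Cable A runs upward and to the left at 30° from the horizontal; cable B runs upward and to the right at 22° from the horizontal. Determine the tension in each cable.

T_A = 341.2 lb, T_B = 318.7 lb

ΣF_x = 0: −T_A·cos30° + T_B·cos22° = 0 → T_B = 0.934038·T_A.
ΣF_y = 0: T_A·sin30° + T_B·sin22° = 290.
Substitute: T_A·(0.5 + 0.934038·0.374607) = 290 → T_A = 341.218 ≈ 341.2 lb.
Then T_B = 0.934038 × 341.218 = 318.7 lb.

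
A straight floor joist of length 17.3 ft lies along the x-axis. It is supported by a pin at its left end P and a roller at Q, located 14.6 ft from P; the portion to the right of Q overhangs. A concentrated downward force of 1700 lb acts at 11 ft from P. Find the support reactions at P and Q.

Moments about P: Q_y·14.6 − 1700·11 = 0 → Q_y = 18700/14.6 = 1280.82 ≈ 1281 lb.
ΣF_y = 0: P_y + 1280.82 − 1700 = 0 → P_y = 419.2 lb.
ΣF_x = 0: no horizontal applied forces, so P_x = 0.

P_x = 0, P_y = 419.2 lb, Q_y = 1281 lb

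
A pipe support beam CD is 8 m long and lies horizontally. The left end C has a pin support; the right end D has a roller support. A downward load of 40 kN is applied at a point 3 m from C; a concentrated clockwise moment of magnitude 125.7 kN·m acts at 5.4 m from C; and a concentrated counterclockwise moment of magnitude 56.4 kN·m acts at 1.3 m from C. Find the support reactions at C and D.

C_x = 0, C_y = 16.34 kN, D_y = 23.66 kN

Taking moments about C: D_y·8 − 40·3 − 125.7 + 56.4 = 0 → D_y = 189.3/8 = 23.6625 ≈ 23.66 kN.
ΣF_y = 0: C_y + 23.6625 − 40 = 0 → C_y = 16.34 kN.
ΣF_x = 0: no horizontal applied forces, so C_x = 0.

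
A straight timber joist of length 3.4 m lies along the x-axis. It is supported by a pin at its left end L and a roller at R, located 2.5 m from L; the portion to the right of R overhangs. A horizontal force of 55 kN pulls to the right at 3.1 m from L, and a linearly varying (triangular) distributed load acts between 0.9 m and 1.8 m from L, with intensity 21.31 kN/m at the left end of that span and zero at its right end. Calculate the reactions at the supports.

Resultant of the triangular load: ½ × 21.31 × 0.9 = 9.5895 kN, acting at 1.2 m from L (one-third of the span from the peak).
Taking moments about L: R_y·2.5 − (½·21.31·0.9)·1.2 = 0 → R_y = 11.5074/2.5 = 4.60296 ≈ 4.603 kN.
ΣF_y = 0: L_y + 4.60296 − ½·21.31·0.9 = 0 → L_y = 4.987 kN.
ΣF_x = 0: L_x + 55 = 0 → L_x = -55.00 kN.

L_x = -55.00 kN, L_y = 4.987 kN, R_y = 4.603 kN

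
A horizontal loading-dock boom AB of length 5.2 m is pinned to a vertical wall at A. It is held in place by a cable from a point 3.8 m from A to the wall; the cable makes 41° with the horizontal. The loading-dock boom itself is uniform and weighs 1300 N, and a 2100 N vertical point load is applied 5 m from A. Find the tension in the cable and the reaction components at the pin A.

T = 5568 N, A_x = 4202 N, A_y = -252.6 N

ΣM about A: T·sin41°·3.8 − 1300·2.6 − 2100·5 = 0 → T = 13880/(3.8·0.656059) = 5567.54 ≈ 5568 N.
ΣF_x = 0: A_x − T·cos41° = 0 → A_x = 5567.54 × 0.75471 = 4202 N.
ΣF_y = 0: A_y + T·sin41° − 1300 − 2100 = 0 → A_y = 3400 − 5567.54 × 0.656059 = -252.6 N.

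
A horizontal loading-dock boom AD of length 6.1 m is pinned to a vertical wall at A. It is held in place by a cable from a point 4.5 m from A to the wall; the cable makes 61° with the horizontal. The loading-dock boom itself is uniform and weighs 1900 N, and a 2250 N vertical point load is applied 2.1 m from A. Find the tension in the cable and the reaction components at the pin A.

ΣM about A: T·sin61°·4.5 − 1900·3.05 − 2250·2.1 = 0 → T = 10520/(4.5·0.87462) = 2672.91 ≈ 2673 N.
ΣF_x = 0: A_x − T·cos61° = 0 → A_x = 2672.91 × 0.48481 = 1296 N.
ΣF_y = 0: A_y + T·sin61° − 1900 − 2250 = 0 → A_y = 4150 − 2672.91 × 0.87462 = 1812 N.

T = 2673 N, A_x = 1296 N, A_y = 1812 N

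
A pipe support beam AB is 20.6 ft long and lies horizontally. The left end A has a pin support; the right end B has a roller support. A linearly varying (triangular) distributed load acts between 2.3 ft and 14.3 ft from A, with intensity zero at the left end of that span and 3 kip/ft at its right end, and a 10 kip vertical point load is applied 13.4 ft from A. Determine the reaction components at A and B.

A_x = 0, A_y = 12.50 kip, B_y = 15.50 kip

Resultant of the triangular load: ½ × 3 × 12 = 18 kip, acting at 10.3 ft from A (one-third of the span from the peak).
Taking moments about A: B_y·20.6 − (½·3·12)·10.3 − 10·13.4 = 0 → B_y = 319.4/20.6 = 15.5049 ≈ 15.50 kip.
ΣF_y = 0: A_y + 15.5049 − ½·3·12 − 10 = 0 → A_y = 12.50 kip.
ΣF_x = 0: no horizontal applied forces, so A_x = 0.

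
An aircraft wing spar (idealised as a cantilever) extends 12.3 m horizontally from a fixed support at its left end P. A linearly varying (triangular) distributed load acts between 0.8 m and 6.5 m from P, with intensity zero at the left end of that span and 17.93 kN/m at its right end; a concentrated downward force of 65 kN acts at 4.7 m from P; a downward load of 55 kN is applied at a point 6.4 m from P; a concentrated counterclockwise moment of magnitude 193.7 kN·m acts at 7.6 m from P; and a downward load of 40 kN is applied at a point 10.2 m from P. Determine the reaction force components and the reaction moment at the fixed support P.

P_x = 0, P_y = 211.1 kN, M_P = 1107 kN·m

Resultant of the triangular load: ½ × 17.93 × 5.7 = 51.1005 kN, acting at 4.6 m from P (one-third of the span from the peak).
ΣF_x = 0: P_x = 0.
ΣF_y = 0: P_y − ½·17.93·5.7 − 65 − 55 − 40 = 0 → P_y = 211.1 kN.
ΣM about P: M_P − (½·17.93·5.7)·4.6 − 65·4.7 − 55·6.4 + 193.7 − 40·10.2 = 0 → M_P = 1107 kN·m.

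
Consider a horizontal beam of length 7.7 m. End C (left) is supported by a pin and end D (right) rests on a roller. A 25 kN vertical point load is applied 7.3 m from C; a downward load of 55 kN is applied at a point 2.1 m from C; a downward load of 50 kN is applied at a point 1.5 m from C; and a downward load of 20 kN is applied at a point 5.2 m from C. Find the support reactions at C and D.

C_x = 0, C_y = 88.05 kN, D_y = 61.95 kN

ΣM about C: D_y·7.7 − 25·7.3 − 55·2.1 − 50·1.5 − 20·5.2 = 0 → D_y = 477/7.7 = 61.9481 ≈ 61.95 kN.
ΣF_y = 0: C_y + 61.9481 − 25 − 55 − 50 − 20 = 0 → C_y = 88.05 kN.
ΣF_x = 0: no horizontal applied forces, so C_x = 0.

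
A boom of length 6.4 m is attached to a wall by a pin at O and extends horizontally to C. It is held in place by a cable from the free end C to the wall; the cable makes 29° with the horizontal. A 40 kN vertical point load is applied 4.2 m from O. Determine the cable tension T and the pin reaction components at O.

ΣM about O: T·sin29°·6.4 − 40·4.2 = 0 → T = 168/(6.4·0.48481) = 54.1449 ≈ 54.14 kN.
ΣF_x = 0: O_x − T·cos29° = 0 → O_x = 54.1449 × 0.87462 = 47.36 kN.
ΣF_y = 0: O_y + T·sin29° − 40 = 0 → O_y = 40 − 54.1449 × 0.48481 = 13.75 kN.

T = 54.14 kN, O_x = 47.36 kN, O_y = 13.75 kN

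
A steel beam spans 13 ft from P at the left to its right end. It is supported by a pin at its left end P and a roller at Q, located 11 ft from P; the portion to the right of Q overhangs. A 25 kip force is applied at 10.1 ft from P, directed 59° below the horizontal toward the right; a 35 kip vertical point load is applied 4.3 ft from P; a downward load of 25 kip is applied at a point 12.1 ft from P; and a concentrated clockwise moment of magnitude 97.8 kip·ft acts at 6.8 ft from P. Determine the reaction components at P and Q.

ΣM about P: Q_y·11 − 25·sin59°·10.1 − 35·4.3 − 25·12.1 − 97.8 = 0 → Q_y = 767.235/11 = 69.7486 ≈ 69.75 kip.
ΣF_y = 0: P_y + 69.7486 − 25·sin59° − 35 − 25 = 0 → P_y = 11.68 kip.
ΣF_x = 0: P_x + 25·cos59° = 0 → P_x = -12.88 kip.

P_x = -12.88 kip, P_y = 11.68 kip, Q_y = 69.75 kip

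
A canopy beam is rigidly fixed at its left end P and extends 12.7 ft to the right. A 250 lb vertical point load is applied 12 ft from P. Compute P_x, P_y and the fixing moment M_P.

P_x = 0, P_y = 250.0 lb, M_P = 3000 lb·ft

ΣF_x = 0: P_x = 0.
ΣF_y = 0: P_y − 250 = 0 → P_y = 250.0 lb.
ΣM about P: M_P − 250·12 = 0 → M_P = 3000 lb·ft.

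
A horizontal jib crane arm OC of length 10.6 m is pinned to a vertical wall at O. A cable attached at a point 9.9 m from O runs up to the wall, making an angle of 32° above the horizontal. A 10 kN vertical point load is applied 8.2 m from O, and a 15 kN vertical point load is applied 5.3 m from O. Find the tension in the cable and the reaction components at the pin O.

ΣM about O: T·sin32°·9.9 − 10·8.2 − 15·5.3 = 0 → T = 161.5/(9.9·0.529919) = 30.7842 ≈ 30.78 kN.
ΣF_x = 0: O_x − T·cos32° = 0 → O_x = 30.7842 × 0.848048 = 26.11 kN.
ΣF_y = 0: O_y + T·sin32° − 10 − 15 = 0 → O_y = 25 − 30.7842 × 0.529919 = 8.687 kN.

T = 30.78 kN, O_x = 26.11 kN, O_y = 8.687 kN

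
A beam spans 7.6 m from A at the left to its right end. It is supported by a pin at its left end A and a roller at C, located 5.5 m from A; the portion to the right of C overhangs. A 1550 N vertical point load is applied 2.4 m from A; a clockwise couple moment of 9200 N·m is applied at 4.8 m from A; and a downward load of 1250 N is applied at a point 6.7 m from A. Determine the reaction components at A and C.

A_x = 0, A_y = -1072 N, C_y = 3872 N

Moments about A: C_y·5.5 − 1550·2.4 − 9200 − 1250·6.7 = 0 → C_y = 21295/5.5 = 3871.82 ≈ 3872 N.
ΣF_y = 0: A_y + 3871.82 − 1550 − 1250 = 0 → A_y = -1072 N.
ΣF_x = 0: no horizontal applied forces, so A_x = 0.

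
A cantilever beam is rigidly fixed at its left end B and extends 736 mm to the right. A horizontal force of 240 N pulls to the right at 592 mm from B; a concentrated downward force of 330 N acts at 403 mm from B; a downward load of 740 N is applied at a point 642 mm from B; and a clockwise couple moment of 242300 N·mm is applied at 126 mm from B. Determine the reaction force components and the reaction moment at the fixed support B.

B_x = -240.0 N, B_y = 1070 N, M_B = 850400 N·mm

ΣF_x = 0: B_x + 240 = 0 → B_x = -240.0 N.
ΣF_y = 0: B_y − 330 − 740 = 0 → B_y = 1070 N.
ΣM about B: M_B − 330·403 − 740·642 − 242300 = 0 → M_B = 850400 N·mm.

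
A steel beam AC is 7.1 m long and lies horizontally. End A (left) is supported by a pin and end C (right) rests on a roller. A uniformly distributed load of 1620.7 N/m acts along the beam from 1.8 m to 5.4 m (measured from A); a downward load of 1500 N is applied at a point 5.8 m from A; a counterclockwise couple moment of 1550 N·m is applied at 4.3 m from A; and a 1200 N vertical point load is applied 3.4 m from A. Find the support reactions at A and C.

A_x = 0, A_y = 3994 N, C_y = 4540 N

Resultant of the distributed load: 1620.7 × 3.6 = 5834.52 N at 3.6 m from A.
Moments about A: C_y·7.1 − (1620.7·3.6)·3.6 − 1500·5.8 + 1550 − 1200·3.4 = 0 → C_y = 32234.272/7.1 = 4540.04 ≈ 4540 N.
ΣF_y = 0: A_y + 4540.04 − 1620.7·3.6 − 1500 − 1200 = 0 → A_y = 3994 N.
ΣF_x = 0: no horizontal applied forces, so A_x = 0.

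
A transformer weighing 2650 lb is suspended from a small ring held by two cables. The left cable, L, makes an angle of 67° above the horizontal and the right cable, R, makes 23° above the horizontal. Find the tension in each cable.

ΣF_x = 0: −T_L·cos67° + T_R·cos23° = 0 → T_R = 0.424475·T_L.
ΣF_y = 0: T_L·sin67° + T_R·sin23° = 2650.
Substitute: T_L·(0.920505 + 0.424475·0.390731) = 2650 → T_L = 2439.34 ≈ 2439 lb.
Then T_R = 0.424475 × 2439.34 = 1035 lb.

T_L = 2439 lb, T_R = 1035 lb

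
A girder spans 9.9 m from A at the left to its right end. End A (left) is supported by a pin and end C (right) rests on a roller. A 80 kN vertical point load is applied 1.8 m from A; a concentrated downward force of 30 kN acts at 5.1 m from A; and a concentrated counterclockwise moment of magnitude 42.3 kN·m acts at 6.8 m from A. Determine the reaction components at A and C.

A_x = 0, A_y = 84.27 kN, C_y = 25.73 kN

ΣM about A: C_y·9.9 − 80·1.8 − 30·5.1 + 42.3 = 0 → C_y = 254.7/9.9 = 25.7273 ≈ 25.73 kN.
ΣF_y = 0: A_y + 25.7273 − 80 − 30 = 0 → A_y = 84.27 kN.
ΣF_x = 0: no horizontal applied forces, so A_x = 0.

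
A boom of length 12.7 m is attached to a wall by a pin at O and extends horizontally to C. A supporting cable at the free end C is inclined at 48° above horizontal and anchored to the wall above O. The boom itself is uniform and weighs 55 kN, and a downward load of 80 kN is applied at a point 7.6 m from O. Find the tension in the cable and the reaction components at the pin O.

T = 101.4 kN, O_x = 67.87 kN, O_y = 59.63 kN

ΣM about O: T·sin48°·12.7 − 55·6.35 − 80·7.6 = 0 → T = 957.25/(12.7·0.743145) = 101.426 ≈ 101.4 kN.
ΣF_x = 0: O_x − T·cos48° = 0 → O_x = 101.426 × 0.669131 = 67.87 kN.
ΣF_y = 0: O_y + T·sin48° − 55 − 80 = 0 → O_y = 135 − 101.426 × 0.743145 = 59.63 kN.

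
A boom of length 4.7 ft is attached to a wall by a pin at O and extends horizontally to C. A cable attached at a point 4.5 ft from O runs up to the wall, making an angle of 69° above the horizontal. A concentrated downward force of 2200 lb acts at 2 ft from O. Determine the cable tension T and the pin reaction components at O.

ΣM about O: T·sin69°·4.5 − 2200·2 = 0 → T = 4400/(4.5·0.93358) = 1047.34 ≈ 1047 lb.
ΣF_x = 0: O_x − T·cos69° = 0 → O_x = 1047.34 × 0.358368 = 375.3 lb.
ΣF_y = 0: O_y + T·sin69° − 2200 = 0 → O_y = 2200 − 1047.34 × 0.93358 = 1222 lb.

T = 1047 lb, O_x = 375.3 lb, O_y = 1222 lb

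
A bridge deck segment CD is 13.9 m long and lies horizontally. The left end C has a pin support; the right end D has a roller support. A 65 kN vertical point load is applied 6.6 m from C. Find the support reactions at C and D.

C_x = 0, C_y = 34.14 kN, D_y = 30.86 kN

ΣM about C: D_y·13.9 − 65·6.6 = 0 → D_y = 429/13.9 = 30.8633 ≈ 30.86 kN.
ΣF_y = 0: C_y + 30.8633 − 65 = 0 → C_y = 34.14 kN.
ΣF_x = 0: no horizontal applied forces, so C_x = 0.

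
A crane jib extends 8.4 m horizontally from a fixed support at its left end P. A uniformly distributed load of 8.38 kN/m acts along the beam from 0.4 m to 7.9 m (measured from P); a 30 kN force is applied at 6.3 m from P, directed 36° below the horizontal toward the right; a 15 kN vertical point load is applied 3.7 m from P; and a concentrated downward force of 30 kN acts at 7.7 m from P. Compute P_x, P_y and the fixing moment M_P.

Resultant of the distributed load: 8.38 × 7.5 = 62.85 kN at 4.15 m from P.
ΣF_x = 0: P_x + 30·cos36° = 0 → P_x = -24.27 kN.
ΣF_y = 0: P_y − 8.38·7.5 − 30·sin36° − 15 − 30 = 0 → P_y = 125.5 kN.
ΣM about P: M_P − (8.38·7.5)·4.15 − 30·sin36°·6.3 − 15·3.7 − 30·7.7 = 0 → M_P = 658.4 kN·m.

P_x = -24.27 kN, P_y = 125.5 kN, M_P = 658.4 kN·m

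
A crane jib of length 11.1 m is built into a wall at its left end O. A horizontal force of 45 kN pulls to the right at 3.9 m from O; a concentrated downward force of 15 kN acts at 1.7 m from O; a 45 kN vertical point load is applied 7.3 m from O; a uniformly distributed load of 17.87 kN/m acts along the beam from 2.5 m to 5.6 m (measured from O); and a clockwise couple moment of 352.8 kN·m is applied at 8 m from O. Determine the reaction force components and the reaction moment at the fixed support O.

Resultant of the distributed load: 17.87 × 3.1 = 55.397 kN at 4.05 m from O.
ΣF_x = 0: O_x + 45 = 0 → O_x = -45.00 kN.
ΣF_y = 0: O_y − 15 − 45 − 17.87·3.1 = 0 → O_y = 115.4 kN.
ΣM about O: M_O − 15·1.7 − 45·7.3 − (17.87·3.1)·4.05 − 352.8 = 0 → M_O = 931.2 kN·m.

O_x = -45.00 kN, O_y = 115.4 kN, M_O = 931.2 kN·m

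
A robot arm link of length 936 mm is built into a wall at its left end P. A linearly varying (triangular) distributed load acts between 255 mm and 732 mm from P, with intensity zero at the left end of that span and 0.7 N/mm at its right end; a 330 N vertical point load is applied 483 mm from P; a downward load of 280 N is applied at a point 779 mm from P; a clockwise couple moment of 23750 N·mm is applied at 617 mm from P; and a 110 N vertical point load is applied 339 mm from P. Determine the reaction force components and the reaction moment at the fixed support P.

Resultant of the triangular load: ½ × 0.7 × 477 = 166.95 N, acting at 573 mm from P (one-third of the span from the peak).
ΣF_x = 0: P_x = 0.
ΣF_y = 0: P_y − ½·0.7·477 − 330 − 280 − 110 = 0 → P_y = 887.0 N.
ΣM about P: M_P − (½·0.7·477)·573 − 330·483 − 280·779 − 23750 − 110·339 = 0 → M_P = 534200 N·mm.

P_x = 0, P_y = 887.0 N, M_P = 534200 N·mm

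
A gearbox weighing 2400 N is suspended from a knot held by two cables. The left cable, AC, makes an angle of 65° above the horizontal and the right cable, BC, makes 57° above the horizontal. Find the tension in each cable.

ΣF_x = 0: −T_AC·cos65° + T_BC·cos57° = 0 → T_BC = 0.77596·T_AC.
ΣF_y = 0: T_AC·sin65° + T_BC·sin57° = 2400.
Substitute: T_AC·(0.906308 + 0.77596·0.838671) = 2400 → T_AC = 1541.34 ≈ 1541 N.
Then T_BC = 0.77596 × 1541.34 = 1196 N.

T_AC = 1541 N, T_BC = 1196 N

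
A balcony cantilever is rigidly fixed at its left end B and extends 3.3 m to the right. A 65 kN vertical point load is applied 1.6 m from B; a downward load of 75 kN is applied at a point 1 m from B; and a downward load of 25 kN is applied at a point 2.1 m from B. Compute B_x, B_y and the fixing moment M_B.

B_x = 0, B_y = 165.0 kN, M_B = 231.5 kN·m

ΣF_x = 0: B_x = 0.
ΣF_y = 0: B_y − 65 − 75 − 25 = 0 → B_y = 165.0 kN.
ΣM about B: M_B − 65·1.6 − 75·1 − 25·2.1 = 0 → M_B = 231.5 kN·m.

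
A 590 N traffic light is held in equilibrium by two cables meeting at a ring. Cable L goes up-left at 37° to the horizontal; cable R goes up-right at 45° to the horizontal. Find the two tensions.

T_L = 421.3 N, T_R = 475.8 N

ΣF_x = 0: −T_L·cos37° + T_R·cos45° = 0 → T_R = 1.12944·T_L.
ΣF_y = 0: T_L·sin37° + T_R·sin45° = 590.
Substitute: T_L·(0.601815 + 1.12944·0.707107) = 590 → T_L = 421.293 ≈ 421.3 N.
Then T_R = 1.12944 × 421.293 = 475.8 N.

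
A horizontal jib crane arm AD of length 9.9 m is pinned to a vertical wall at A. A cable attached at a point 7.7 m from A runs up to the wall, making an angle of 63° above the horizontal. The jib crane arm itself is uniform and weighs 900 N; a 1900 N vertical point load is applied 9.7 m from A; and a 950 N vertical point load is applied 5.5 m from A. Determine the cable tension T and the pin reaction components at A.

T = 4097 N, A_x = 1860 N, A_y = 99.35 N

ΣM about A: T·sin63°·7.7 − 900·4.95 − 1900·9.7 − 950·5.5 = 0 → T = 28110/(7.7·0.891007) = 4097.22 ≈ 4097 N.
ΣF_x = 0: A_x − T·cos63° = 0 → A_x = 4097.22 × 0.45399 = 1860 N.
ΣF_y = 0: A_y + T·sin63° − 900 − 1900 − 950 = 0 → A_y = 3750 − 4097.22 × 0.891007 = 99.35 N.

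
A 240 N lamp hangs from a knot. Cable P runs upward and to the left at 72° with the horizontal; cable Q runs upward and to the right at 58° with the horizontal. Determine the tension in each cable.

T_P = 166.0 N, T_Q = 96.81 N

ΣF_x = 0: −T_P·cos72° + T_Q·cos58° = 0 → T_Q = 0.58314·T_P.
ΣF_y = 0: T_P·sin72° + T_Q·sin58° = 240.
Substitute: T_P·(0.951057 + 0.58314·0.848048) = 240 → T_P = 166.022 ≈ 166.0 N.
Then T_Q = 0.58314 × 166.022 = 96.81 N.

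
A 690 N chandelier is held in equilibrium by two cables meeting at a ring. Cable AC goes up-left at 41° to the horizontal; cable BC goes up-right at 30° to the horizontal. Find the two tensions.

ΣF_x = 0: −T_AC·cos41° + T_BC·cos30° = 0 → T_BC = 0.871464·T_AC.
ΣF_y = 0: T_AC·sin41° + T_BC·sin30° = 690.
Substitute: T_AC·(0.656059 + 0.871464·0.5) = 690 → T_AC = 631.989 ≈ 632.0 N.
Then T_BC = 0.871464 × 631.989 = 550.8 N.

T_AC = 632.0 N, T_BC = 550.8 N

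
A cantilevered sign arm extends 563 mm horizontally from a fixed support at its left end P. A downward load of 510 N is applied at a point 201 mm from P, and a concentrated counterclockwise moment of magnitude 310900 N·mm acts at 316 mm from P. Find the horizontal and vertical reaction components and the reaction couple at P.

P_x = 0, P_y = 510.0 N, M_P = -208400 N·mm

ΣF_x = 0: P_x = 0.
ΣF_y = 0: P_y − 510 = 0 → P_y = 510.0 N.
ΣM about P: M_P − 510·201 + 310900 = 0 → M_P = -208400 N·mm.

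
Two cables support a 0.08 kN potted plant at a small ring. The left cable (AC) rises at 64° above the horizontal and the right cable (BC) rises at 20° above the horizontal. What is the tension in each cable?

T_AC = 0.07559 kN, T_BC = 0.03526 kN

ΣF_x = 0: −T_AC·cos64° + T_BC·cos20° = 0 → T_BC = 0.466505·T_AC.
ΣF_y = 0: T_AC·sin64° + T_BC·sin20° = 0.08.
Substitute: T_AC·(0.898794 + 0.466505·0.34202) = 0.08 → T_AC = 0.0755895 ≈ 0.07559 kN.
Then T_BC = 0.466505 × 0.0755895 = 0.03526 kN.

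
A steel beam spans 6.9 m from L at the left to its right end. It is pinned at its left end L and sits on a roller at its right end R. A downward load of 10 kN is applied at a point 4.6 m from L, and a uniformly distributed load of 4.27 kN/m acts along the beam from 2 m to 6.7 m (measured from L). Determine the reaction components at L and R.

L_x = 0, L_y = 10.75 kN, R_y = 19.32 kN

Resultant of the distributed load: 4.27 × 4.7 = 20.069 kN at 4.35 m from L.
Moments about L: R_y·6.9 − 10·4.6 − (4.27·4.7)·4.35 = 0 → R_y = 133.30015/6.9 = 19.3189 ≈ 19.32 kN.
ΣF_y = 0: L_y + 19.3189 − 10 − 4.27·4.7 = 0 → L_y = 10.75 kN.
ΣF_x = 0: no horizontal applied forces, so L_x = 0.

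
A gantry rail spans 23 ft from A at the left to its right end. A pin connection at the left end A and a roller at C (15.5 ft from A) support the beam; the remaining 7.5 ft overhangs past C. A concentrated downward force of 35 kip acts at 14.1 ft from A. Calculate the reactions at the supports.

Moments about A: C_y·15.5 − 35·14.1 = 0 → C_y = 493.5/15.5 = 31.8387 ≈ 31.84 kip.
ΣF_y = 0: A_y + 31.8387 − 35 = 0 → A_y = 3.161 kip.
ΣF_x = 0: no horizontal applied forces, so A_x = 0.

A_x = 0, A_y = 3.161 kip, C_y = 31.84 kip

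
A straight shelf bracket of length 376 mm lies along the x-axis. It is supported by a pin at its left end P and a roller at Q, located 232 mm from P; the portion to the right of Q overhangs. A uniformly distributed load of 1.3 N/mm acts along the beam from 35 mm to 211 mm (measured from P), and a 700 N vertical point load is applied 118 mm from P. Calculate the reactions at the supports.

P_x = 0, P_y = 451.5 N, Q_y = 477.3 N

Resultant of the distributed load: 1.3 × 176 = 228.8 N at 123 mm from P.
ΣM about P: Q_y·232 − (1.3·176)·123 − 700·118 = 0 → Q_y = 110742.4/232 = 477.338 ≈ 477.3 N.
ΣF_y = 0: P_y + 477.338 − 1.3·176 − 700 = 0 → P_y = 451.5 N.
ΣF_x = 0: no horizontal applied forces, so P_x = 0.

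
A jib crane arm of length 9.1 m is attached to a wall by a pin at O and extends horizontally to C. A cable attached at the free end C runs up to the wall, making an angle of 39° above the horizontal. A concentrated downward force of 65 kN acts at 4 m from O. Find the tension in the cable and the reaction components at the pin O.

ΣM about O: T·sin39°·9.1 − 65·4 = 0 → T = 260/(9.1·0.62932) = 45.4005 ≈ 45.40 kN.
ΣF_x = 0: O_x − T·cos39° = 0 → O_x = 45.4005 × 0.777146 = 35.28 kN.
ΣF_y = 0: O_y + T·sin39° − 65 = 0 → O_y = 65 − 45.4005 × 0.62932 = 36.43 kN.

T = 45.40 kN, O_x = 35.28 kN, O_y = 36.43 kN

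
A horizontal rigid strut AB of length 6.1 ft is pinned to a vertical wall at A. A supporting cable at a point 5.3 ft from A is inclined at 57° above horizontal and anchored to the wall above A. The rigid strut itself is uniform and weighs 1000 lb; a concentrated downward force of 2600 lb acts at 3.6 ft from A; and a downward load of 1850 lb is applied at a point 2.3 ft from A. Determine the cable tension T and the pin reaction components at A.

ΣM about A: T·sin57°·5.3 − 1000·3.05 − 2600·3.6 − 1850·2.3 = 0 → T = 16665/(5.3·0.838671) = 3749.19 ≈ 3749 lb.
ΣF_x = 0: A_x − T·cos57° = 0 → A_x = 3749.19 × 0.544639 = 2042 lb.
ΣF_y = 0: A_y + T·sin57° − 1000 − 2600 − 1850 = 0 → A_y = 5450 − 3749.19 × 0.838671 = 2306 lb.

T = 3749 lb, A_x = 2042 lb, A_y = 2306 lb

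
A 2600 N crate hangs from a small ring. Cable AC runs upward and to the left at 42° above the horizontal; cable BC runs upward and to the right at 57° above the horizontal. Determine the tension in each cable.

ΣF_x = 0: −T_AC·cos42° + T_BC·cos57° = 0 → T_BC = 1.36447·T_AC.
ΣF_y = 0: T_AC·sin42° + T_BC·sin57° = 2600.
Substitute: T_AC·(0.669131 + 1.36447·0.838671) = 2600 → T_AC = 1433.71 ≈ 1434 N.
Then T_BC = 1.36447 × 1433.71 = 1956 N.

T_AC = 1434 N, T_BC = 1956 N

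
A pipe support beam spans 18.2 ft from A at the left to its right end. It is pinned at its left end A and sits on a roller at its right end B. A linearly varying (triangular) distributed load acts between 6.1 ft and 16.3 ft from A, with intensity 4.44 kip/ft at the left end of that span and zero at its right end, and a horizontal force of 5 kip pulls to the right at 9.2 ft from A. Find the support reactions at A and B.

A_x = -5.000 kip, A_y = 10.82 kip, B_y = 11.82 kip

Resultant of the triangular load: ½ × 4.44 × 10.2 = 22.644 kip, acting at 9.5 ft from A (one-third of the span from the peak).
Taking moments about A: B_y·18.2 − (½·4.44·10.2)·9.5 = 0 → B_y = 215.118/18.2 = 11.8197 ≈ 11.82 kip.
ΣF_y = 0: A_y + 11.8197 − ½·4.44·10.2 = 0 → A_y = 10.82 kip.
ΣF_x = 0: A_x + 5 = 0 → A_x = -5.000 kip.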